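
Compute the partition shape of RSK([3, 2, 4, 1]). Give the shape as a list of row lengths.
[2, 1, 1]

Row-insert each entry into an empty tableau.

After inserting 3: P = [[3]].
After inserting 2: P = [[2], [3]].
After inserting 4: P = [[2, 4], [3]].
After inserting 1: P = [[1, 4], [2], [3]].

The final insertion tableau P = [[1, 4], [2], [3]] has shape [2, 1, 1].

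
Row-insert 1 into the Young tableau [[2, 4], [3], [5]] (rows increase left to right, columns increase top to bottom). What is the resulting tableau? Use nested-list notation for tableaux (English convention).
In row 1, 1 replaces 2 (the leftmost entry greater than 1); 2 is bumped to row 2. In row 2, 2 replaces 3 (the leftmost entry greater than 2); 3 is bumped to row 3. In row 3, 3 replaces 5 (the leftmost entry greater than 3); 5 is bumped to row 4. 5 starts a new row 4. The new tableau is [[1, 4], [2], [3], [5]].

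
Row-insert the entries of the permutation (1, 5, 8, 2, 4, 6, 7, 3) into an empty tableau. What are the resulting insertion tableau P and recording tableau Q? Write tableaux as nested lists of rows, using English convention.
Insert each entry of the permutation into P by Schensted row insertion, recording in Q the position of each new cell.

Insert 1: appended to row 1. P = [[1]], Q = [[1]].
Insert 5: appended to row 1. P = [[1, 5]], Q = [[1, 2]].
Insert 8: appended to row 1. P = [[1, 5, 8]], Q = [[1, 2, 3]].
Insert 2: 2 bumps 5 from row 1; 5 starts row 2. P = [[1, 2, 8], [5]], Q = [[1, 2, 3], [4]].
Insert 4: 4 bumps 8 from row 1; 8 appends to row 2. P = [[1, 2, 4], [5, 8]], Q = [[1, 2, 3], [4, 5]].
Insert 6: appended to row 1. P = [[1, 2, 4, 6], [5, 8]], Q = [[1, 2, 3, 6], [4, 5]].
Insert 7: appended to row 1. P = [[1, 2, 4, 6, 7], [5, 8]], Q = [[1, 2, 3, 6, 7], [4, 5]].
Insert 3: 3 bumps 4 from row 1; 4 bumps 5 from row 2; 5 starts row 3. P = [[1, 2, 3, 6, 7], [4, 8], [5]], Q = [[1, 2, 3, 6, 7], [4, 5], [8]].

So P = [[1, 2, 3, 6, 7], [4, 8], [5]], Q = [[1, 2, 3, 6, 7], [4, 5], [8]].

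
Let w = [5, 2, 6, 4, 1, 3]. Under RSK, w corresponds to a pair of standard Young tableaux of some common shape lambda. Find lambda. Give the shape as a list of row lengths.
[2, 2, 2]

Row-insert each entry into an empty tableau.

After inserting 5: P = [[5]].
After inserting 2: P = [[2], [5]].
After inserting 6: P = [[2, 6], [5]].
After inserting 4: P = [[2, 4], [5, 6]].
After inserting 1: P = [[1, 4], [2, 6], [5]].
After inserting 3: P = [[1, 3], [2, 4], [5, 6]].

The final insertion tableau P = [[1, 3], [2, 4], [5, 6]] has shape [2, 2, 2].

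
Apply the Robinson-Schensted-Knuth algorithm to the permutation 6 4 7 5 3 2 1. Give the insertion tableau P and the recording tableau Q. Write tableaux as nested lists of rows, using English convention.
Insert each entry of the permutation into P by Schensted row insertion, recording in Q the position of each new cell.

Insert 6: appended to row 1. P = [[6]], Q = [[1]].
Insert 4: 4 bumps 6 from row 1; 6 starts row 2. P = [[4], [6]], Q = [[1], [2]].
Insert 7: appended to row 1. P = [[4, 7], [6]], Q = [[1, 3], [2]].
Insert 5: 5 bumps 7 from row 1; 7 appends to row 2. P = [[4, 5], [6, 7]], Q = [[1, 3], [2, 4]].
Insert 3: 3 bumps 4 from row 1; 4 bumps 6 from row 2; 6 starts row 3. P = [[3, 5], [4, 7], [6]], Q = [[1, 3], [2, 4], [5]].
Insert 2: 2 bumps 3 from row 1; 3 bumps 4 from row 2; 4 bumps 6 from row 3; 6 starts row 4. P = [[2, 5], [3, 7], [4], [6]], Q = [[1, 3], [2, 4], [5], [6]].
Insert 1: 1 bumps 2 from row 1; 2 bumps 3 from row 2; 3 bumps 4 from row 3; 4 bumps 6 from row 4; 6 starts row 5. P = [[1, 5], [2, 7], [3], [4], [6]], Q = [[1, 3], [2, 4], [5], [6], [7]].

So P = [[1, 5], [2, 7], [3], [4], [6]], Q = [[1, 3], [2, 4], [5], [6], [7]].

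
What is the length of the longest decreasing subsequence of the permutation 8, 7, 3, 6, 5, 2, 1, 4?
6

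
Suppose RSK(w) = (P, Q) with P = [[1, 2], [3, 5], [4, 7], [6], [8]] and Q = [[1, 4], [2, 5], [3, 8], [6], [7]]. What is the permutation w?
8 6 4 7 5 3 1 2

Reverse the RSK construction: for i from n down to 1, find the cell of Q containing i, remove the entry at that cell from P, and reverse-bump it up through P; the value ejected from row 1 is w(i).

Step i=8: Q has 8 at row 3, column 2; remove 7 from row 3 of P and reverse-bump: 7 enters row 2 and ejects 5; 5 enters row 1 and ejects 2. So w(8) = 2. P is now [[1, 5], [3, 7], [4], [6], [8]].
Step i=7: Q has 7 at row 5, column 1; remove 8 from row 5 of P and reverse-bump: 8 enters row 4 and ejects 6; 6 enters row 3 and ejects 4; 4 enters row 2 and ejects 3; 3 enters row 1 and ejects 1. So w(7) = 1. P is now [[3, 5], [4, 7], [6], [8]].
Step i=6: Q has 6 at row 4, column 1; remove 8 from row 4 of P and reverse-bump: 8 enters row 3 and ejects 6; 6 enters row 2 and ejects 4; 4 enters row 1 and ejects 3. So w(6) = 3. P is now [[4, 5], [6, 7], [8]].
Step i=5: Q has 5 at row 2, column 2; remove 7 from row 2 of P and reverse-bump: 7 enters row 1 and ejects 5. So w(5) = 5. P is now [[4, 7], [6], [8]].
Step i=4: Q has 4 at row 1, column 2; remove that cell from P, ejecting 7. So w(4) = 7. P is now [[4], [6], [8]].
Step i=3: Q has 3 at row 3, column 1; remove 8 from row 3 of P and reverse-bump: 8 enters row 2 and ejects 6; 6 enters row 1 and ejects 4. So w(3) = 4. P is now [[6], [8]].
Step i=2: Q has 2 at row 2, column 1; remove 8 from row 2 of P and reverse-bump: 8 enters row 1 and ejects 6. So w(2) = 6. P is now [[8]].
Step i=1: Q has 1 at row 1, column 1; remove that cell from P, ejecting 8. So w(1) = 8. P is now [].

So w = 8 6 4 7 5 3 1 2.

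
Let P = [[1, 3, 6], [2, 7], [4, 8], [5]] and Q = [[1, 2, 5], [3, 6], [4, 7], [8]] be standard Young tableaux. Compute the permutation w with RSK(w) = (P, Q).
2 5 4 3 8 7 6 1

Reverse RSK: for i = n, n-1, ..., 1, locate i in Q, remove the corresponding corner cell from P, and reverse-bump its entry up through P; the value ejected from row 1 is w(i).

So w = 2 5 4 3 8 7 6 1.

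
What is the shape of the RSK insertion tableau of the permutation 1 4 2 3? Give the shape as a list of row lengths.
[3, 1]

RSK row insertion gives P = [[1, 2, 3], [4]], which has shape [3, 1].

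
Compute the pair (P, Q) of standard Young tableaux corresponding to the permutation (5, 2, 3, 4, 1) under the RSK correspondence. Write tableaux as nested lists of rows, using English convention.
Insert each entry of the permutation into P by Schensted row insertion, recording in Q the position of each new cell.

Insert 5: appended to row 1. P = [[5]].
Insert 2: 2 bumps 5 from row 1; 5 starts row 2. P = [[2], [5]].
Insert 3: appended to row 1. P = [[2, 3], [5]].
Insert 4: appended to row 1. P = [[2, 3, 4], [5]].
Insert 1: 1 bumps 2 from row 1; 2 bumps 5 from row 2; 5 starts row 3. P = [[1, 3, 4], [2], [5]].

So P = [[1, 3, 4], [2], [5]], Q = [[1, 3, 4], [2], [5]].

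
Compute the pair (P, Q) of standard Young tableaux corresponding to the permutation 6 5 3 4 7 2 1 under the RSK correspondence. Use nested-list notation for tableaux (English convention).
Insert each entry of the permutation into P by Schensted row insertion, recording in Q the position of each new cell.

Insert 6: appended to row 1. P = [[6]], Q = [[1]].
Insert 5: 5 bumps 6 from row 1; 6 starts row 2. P = [[5], [6]], Q = [[1], [2]].
Insert 3: 3 bumps 5 from row 1; 5 bumps 6 from row 2; 6 starts row 3. P = [[3], [5], [6]], Q = [[1], [2], [3]].
Insert 4: appended to row 1. P = [[3, 4], [5], [6]], Q = [[1, 4], [2], [3]].
Insert 7: appended to row 1. P = [[3, 4, 7], [5], [6]], Q = [[1, 4, 5], [2], [3]].
Insert 2: 2 bumps 3 from row 1; 3 bumps 5 from row 2; 5 bumps 6 from row 3; 6 starts row 4. P = [[2, 4, 7], [3], [5], [6]], Q = [[1, 4, 5], [2], [3], [6]].
Insert 1: 1 bumps 2 from row 1; 2 bumps 3 from row 2; 3 bumps 5 from row 3; 5 bumps 6 from row 4; 6 starts row 5. P = [[1, 4, 7], [2], [3], [5], [6]], Q = [[1, 4, 5], [2], [3], [6], [7]].

So P = [[1, 4, 7], [2], [3], [5], [6]], Q = [[1, 4, 5], [2], [3], [6], [7]].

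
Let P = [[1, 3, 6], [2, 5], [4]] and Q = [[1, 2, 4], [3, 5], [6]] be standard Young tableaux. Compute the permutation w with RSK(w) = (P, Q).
Reverse the RSK construction: for i from n down to 1, find the cell of Q containing i, remove the entry at that cell from P, and reverse-bump it up through P; the value ejected from row 1 is w(i).

Step i=6: Q has 6 at row 3, column 1; remove 4 from row 3 of P and reverse-bump: 4 enters row 2 and ejects 2; 2 enters row 1 and ejects 1. So w(6) = 1. P is now [[2, 3, 6], [4, 5]].
Step i=5: Q has 5 at row 2, column 2; remove 5 from row 2 of P and reverse-bump: 5 enters row 1 and ejects 3. So w(5) = 3. P is now [[2, 5, 6], [4]].
Step i=4: Q has 4 at row 1, column 3; remove that cell from P, ejecting 6. So w(4) = 6. P is now [[2, 5], [4]].
Step i=3: Q has 3 at row 2, column 1; remove 4 from row 2 of P and reverse-bump: 4 enters row 1 and ejects 2. So w(3) = 2. P is now [[4, 5]].
Step i=2: Q has 2 at row 1, column 2; remove that cell from P, ejecting 5. So w(2) = 5. P is now [[4]].
Step i=1: Q has 1 at row 1, column 1; remove that cell from P, ejecting 4. So w(1) = 4. P is now [].

So w = 4 5 2 6 3 1.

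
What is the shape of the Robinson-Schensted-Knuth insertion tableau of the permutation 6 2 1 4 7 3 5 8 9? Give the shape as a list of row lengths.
[5, 3, 1]

Row-insert each entry into an empty tableau.

After inserting 6: P = [[6]].
After inserting 2: P = [[2], [6]].
After inserting 1: P = [[1], [2], [6]].
After inserting 4: P = [[1, 4], [2], [6]].
After inserting 7: P = [[1, 4, 7], [2], [6]].
After inserting 3: P = [[1, 3, 7], [2, 4], [6]].
After inserting 5: P = [[1, 3, 5], [2, 4, 7], [6]].
After inserting 8: P = [[1, 3, 5, 8], [2, 4, 7], [6]].
After inserting 9: P = [[1, 3, 5, 8, 9], [2, 4, 7], [6]].

The final insertion tableau P = [[1, 3, 5, 8, 9], [2, 4, 7], [6]] has shape [5, 3, 1].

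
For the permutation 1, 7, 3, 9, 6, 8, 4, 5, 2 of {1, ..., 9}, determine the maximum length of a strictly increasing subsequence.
4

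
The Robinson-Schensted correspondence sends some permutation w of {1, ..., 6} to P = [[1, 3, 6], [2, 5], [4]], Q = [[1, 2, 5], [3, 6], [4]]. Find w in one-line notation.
Reverse the RSK construction: for i from n down to 1, find the cell of Q containing i, remove the entry at that cell from P, and reverse-bump it up through P; the value ejected from row 1 is w(i).

Step i=6: Q has 6 at row 2, column 2; remove 5 from row 2 of P and reverse-bump: 5 enters row 1 and ejects 3. So w(6) = 3. P is now [[1, 5, 6], [2], [4]].
Step i=5: Q has 5 at row 1, column 3; remove that cell from P, ejecting 6. So w(5) = 6. P is now [[1, 5], [2], [4]].
Step i=4: Q has 4 at row 3, column 1; remove 4 from row 3 of P and reverse-bump: 4 enters row 2 and ejects 2; 2 enters row 1 and ejects 1. So w(4) = 1. P is now [[2, 5], [4]].
Step i=3: Q has 3 at row 2, column 1; remove 4 from row 2 of P and reverse-bump: 4 enters row 1 and ejects 2. So w(3) = 2. P is now [[4, 5]].
Step i=2: Q has 2 at row 1, column 2; remove that cell from P, ejecting 5. So w(2) = 5. P is now [[4]].
Step i=1: Q has 1 at row 1, column 1; remove that cell from P, ejecting 4. So w(1) = 4. P is now [].

So w = 4 5 2 1 6 3.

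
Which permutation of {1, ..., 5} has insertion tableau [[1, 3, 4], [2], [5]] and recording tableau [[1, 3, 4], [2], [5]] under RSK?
Reverse the RSK construction: for i from n down to 1, find the cell of Q containing i, remove the entry at that cell from P, and reverse-bump it up through P; the value ejected from row 1 is w(i).

Step i=5: Q has 5 at row 3, column 1; remove 5 from row 3 of P and reverse-bump: 5 enters row 2 and ejects 2; 2 enters row 1 and ejects 1. So w(5) = 1. P is now [[2, 3, 4], [5]].
Step i=4: Q has 4 at row 1, column 3; remove that cell from P, ejecting 4. So w(4) = 4. P is now [[2, 3], [5]].
Step i=3: Q has 3 at row 1, column 2; remove that cell from P, ejecting 3. So w(3) = 3. P is now [[2], [5]].
Step i=2: Q has 2 at row 2, column 1; remove 5 from row 2 of P and reverse-bump: 5 enters row 1 and ejects 2. So w(2) = 2. P is now [[5]].
Step i=1: Q has 1 at row 1, column 1; remove that cell from P, ejecting 5. So w(1) = 5. P is now [].

So w = 5 2 3 4 1.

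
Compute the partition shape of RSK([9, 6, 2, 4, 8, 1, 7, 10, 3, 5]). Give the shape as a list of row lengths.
Row-insert each entry into an empty tableau.

After inserting 9: P = [[9]].
After inserting 6: P = [[6], [9]].
After inserting 2: P = [[2], [6], [9]].
After inserting 4: P = [[2, 4], [6], [9]].
After inserting 8: P = [[2, 4, 8], [6], [9]].
After inserting 1: P = [[1, 4, 8], [2], [6], [9]].
After inserting 7: P = [[1, 4, 7], [2, 8], [6], [9]].
After inserting 10: P = [[1, 4, 7, 10], [2, 8], [6], [9]].
After inserting 3: P = [[1, 3, 7, 10], [2, 4], [6, 8], [9]].
After inserting 5: P = [[1, 3, 5, 10], [2, 4, 7], [6, 8], [9]].

The final insertion tableau P = [[1, 3, 5, 10], [2, 4, 7], [6, 8], [9]] has shape [4, 3, 2, 1].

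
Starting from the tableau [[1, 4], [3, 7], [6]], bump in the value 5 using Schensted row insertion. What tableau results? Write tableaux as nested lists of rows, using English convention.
[[1, 4, 5], [3, 7], [6]]

5 is larger than every entry of row 1, so it is appended to row 1. The new tableau is [[1, 4, 5], [3, 7], [6]].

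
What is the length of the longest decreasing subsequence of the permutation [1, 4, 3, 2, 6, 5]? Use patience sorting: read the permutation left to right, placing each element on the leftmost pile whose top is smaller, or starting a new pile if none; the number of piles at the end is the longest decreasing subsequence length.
3

1: new pile. tops = [1]
4: onto pile 1 (replacing 1). tops = [4]
3: new pile. tops = [4, 3]
2: new pile. tops = [4, 3, 2]
6: onto pile 1 (replacing 4). tops = [6, 3, 2]
5: onto pile 2 (replacing 3). tops = [6, 5, 2]

3 piles, so the longest decreasing subsequence has length 3.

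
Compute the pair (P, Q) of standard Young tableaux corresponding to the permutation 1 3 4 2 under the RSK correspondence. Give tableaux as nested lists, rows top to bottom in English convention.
P = [[1, 2, 4], [3]], Q = [[1, 2, 3], [4]]

Insert each entry of the permutation into P by Schensted row insertion, recording in Q the position of each new cell.

After inserting 1: P = [[1]].
After inserting 3: P = [[1, 3]].
After inserting 4: P = [[1, 3, 4]].
After inserting 2: P = [[1, 2, 4], [3]].

So P = [[1, 2, 4], [3]], Q = [[1, 2, 3], [4]].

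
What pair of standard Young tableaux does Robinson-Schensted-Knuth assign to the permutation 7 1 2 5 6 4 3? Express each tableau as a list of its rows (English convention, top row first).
Insert each entry of the permutation into P by Schensted row insertion, recording in Q the position of each new cell.

Insert 7: appended to row 1. P = [[7]].
Insert 1: 1 bumps 7 from row 1; 7 starts row 2. P = [[1], [7]].
Insert 2: appended to row 1. P = [[1, 2], [7]].
Insert 5: appended to row 1. P = [[1, 2, 5], [7]].
Insert 6: appended to row 1. P = [[1, 2, 5, 6], [7]].
Insert 4: 4 bumps 5 from row 1; 5 bumps 7 from row 2; 7 starts row 3. P = [[1, 2, 4, 6], [5], [7]].
Insert 3: 3 bumps 4 from row 1; 4 bumps 5 from row 2; 5 bumps 7 from row 3; 7 starts row 4. P = [[1, 2, 3, 6], [4], [5], [7]].

So P = [[1, 2, 3, 6], [4], [5], [7]], Q = [[1, 3, 4, 5], [2], [6], [7]].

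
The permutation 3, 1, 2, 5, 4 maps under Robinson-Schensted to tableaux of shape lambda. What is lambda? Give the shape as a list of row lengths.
[3, 2]

RSK row insertion gives P = [[1, 2, 4], [3, 5]], which has shape [3, 2].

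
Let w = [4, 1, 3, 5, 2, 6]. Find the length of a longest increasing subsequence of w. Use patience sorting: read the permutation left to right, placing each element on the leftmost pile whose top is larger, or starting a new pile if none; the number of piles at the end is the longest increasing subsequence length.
4

4: new pile. tops = [4]
1: onto pile 1 (replacing 4). tops = [1]
3: new pile. tops = [1, 3]
5: new pile. tops = [1, 3, 5]
2: onto pile 2 (replacing 3). tops = [1, 2, 5]
6: new pile. tops = [1, 2, 5, 6]

4 piles, so the longest increasing subsequence has length 4.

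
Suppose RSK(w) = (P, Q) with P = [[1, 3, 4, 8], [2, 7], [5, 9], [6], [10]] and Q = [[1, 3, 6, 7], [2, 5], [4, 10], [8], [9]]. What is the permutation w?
Reverse RSK: for i = n, n-1, ..., 1, locate i in Q, remove the corresponding corner cell from P, and reverse-bump its entry up through P; the value ejected from row 1 is w(i).

So w = 10 6 9 2 5 7 8 3 1 4.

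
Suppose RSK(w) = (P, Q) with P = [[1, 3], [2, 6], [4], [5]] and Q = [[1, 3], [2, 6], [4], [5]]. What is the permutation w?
Reverse the RSK construction: for i from n down to 1, find the cell of Q containing i, remove the entry at that cell from P, and reverse-bump it up through P; the value ejected from row 1 is w(i).

Step i=6: Q has 6 at row 2, column 2; remove 6 from row 2 of P and reverse-bump: 6 enters row 1 and ejects 3. So w(6) = 3. P is now [[1, 6], [2], [4], [5]].
Step i=5: Q has 5 at row 4, column 1; remove 5 from row 4 of P and reverse-bump: 5 enters row 3 and ejects 4; 4 enters row 2 and ejects 2; 2 enters row 1 and ejects 1. So w(5) = 1. P is now [[2, 6], [4], [5]].
Step i=4: Q has 4 at row 3, column 1; remove 5 from row 3 of P and reverse-bump: 5 enters row 2 and ejects 4; 4 enters row 1 and ejects 2. So w(4) = 2. P is now [[4, 6], [5]].
Step i=3: Q has 3 at row 1, column 2; remove that cell from P, ejecting 6. So w(3) = 6. P is now [[4], [5]].
Step i=2: Q has 2 at row 2, column 1; remove 5 from row 2 of P and reverse-bump: 5 enters row 1 and ejects 4. So w(2) = 4. P is now [[5]].
Step i=1: Q has 1 at row 1, column 1; remove that cell from P, ejecting 5. So w(1) = 5. P is now [].

So w = 5 4 6 2 1 3.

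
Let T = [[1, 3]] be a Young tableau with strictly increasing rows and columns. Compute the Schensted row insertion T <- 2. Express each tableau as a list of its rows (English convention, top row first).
In row 1, 2 replaces 3 (the leftmost entry greater than 2); 3 is bumped to row 2. 3 starts a new row 2. The new tableau is [[1, 2], [3]].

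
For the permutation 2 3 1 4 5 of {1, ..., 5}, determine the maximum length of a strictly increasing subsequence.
4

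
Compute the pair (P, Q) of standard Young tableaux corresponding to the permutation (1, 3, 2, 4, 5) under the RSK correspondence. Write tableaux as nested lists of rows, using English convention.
Insert each entry of the permutation into P by Schensted row insertion, recording in Q the position of each new cell.

Insert 1: appended to row 1. P = [[1]], Q = [[1]].
Insert 3: appended to row 1. P = [[1, 3]], Q = [[1, 2]].
Insert 2: 2 bumps 3 from row 1; 3 starts row 2. P = [[1, 2], [3]], Q = [[1, 2], [3]].
Insert 4: appended to row 1. P = [[1, 2, 4], [3]], Q = [[1, 2, 4], [3]].
Insert 5: appended to row 1. P = [[1, 2, 4, 5], [3]], Q = [[1, 2, 4, 5], [3]].

So P = [[1, 2, 4, 5], [3]], Q = [[1, 2, 4, 5], [3]].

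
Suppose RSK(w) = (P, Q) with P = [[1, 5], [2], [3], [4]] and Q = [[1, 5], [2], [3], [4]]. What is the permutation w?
4 3 2 1 5

Reverse RSK: for i = n, n-1, ..., 1, locate i in Q, remove the corresponding corner cell from P, and reverse-bump its entry up through P; the value ejected from row 1 is w(i).

So w = 4 3 2 1 5.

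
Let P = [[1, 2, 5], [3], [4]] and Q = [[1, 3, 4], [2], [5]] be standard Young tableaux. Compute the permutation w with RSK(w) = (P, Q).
Reverse the RSK construction: for i from n down to 1, find the cell of Q containing i, remove the entry at that cell from P, and reverse-bump it up through P; the value ejected from row 1 is w(i).

Step i=5: Q has 5 at row 3, column 1; remove 4 from row 3 of P and reverse-bump: 4 enters row 2 and ejects 3; 3 enters row 1 and ejects 2. So w(5) = 2. P is now [[1, 3, 5], [4]].
Step i=4: Q has 4 at row 1, column 3; remove that cell from P, ejecting 5. So w(4) = 5. P is now [[1, 3], [4]].
Step i=3: Q has 3 at row 1, column 2; remove that cell from P, ejecting 3. So w(3) = 3. P is now [[1], [4]].
Step i=2: Q has 2 at row 2, column 1; remove 4 from row 2 of P and reverse-bump: 4 enters row 1 and ejects 1. So w(2) = 1. P is now [[4]].
Step i=1: Q has 1 at row 1, column 1; remove that cell from P, ejecting 4. So w(1) = 4. P is now [].

So w = 4 1 3 5 2.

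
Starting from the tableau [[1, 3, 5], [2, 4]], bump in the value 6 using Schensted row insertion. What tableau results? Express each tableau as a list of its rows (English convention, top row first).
[[1, 3, 5, 6], [2, 4]]

6 is larger than every entry of row 1, so it is appended to row 1. The new tableau is [[1, 3, 5, 6], [2, 4]].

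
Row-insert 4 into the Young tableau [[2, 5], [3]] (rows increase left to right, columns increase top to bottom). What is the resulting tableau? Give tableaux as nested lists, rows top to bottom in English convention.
In row 1, 4 replaces 5 (the leftmost entry greater than 4); 5 is bumped to row 2. 5 is appended to row 2. The new tableau is [[2, 4], [3, 5]].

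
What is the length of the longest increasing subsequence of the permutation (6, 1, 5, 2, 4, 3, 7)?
4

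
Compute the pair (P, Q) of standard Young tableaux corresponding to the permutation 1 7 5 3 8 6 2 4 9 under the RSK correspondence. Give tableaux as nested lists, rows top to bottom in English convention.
Insert each entry of the permutation into P by Schensted row insertion, recording in Q the position of each new cell.

After inserting 1: P = [[1]].
After inserting 7: P = [[1, 7]].
After inserting 5: P = [[1, 5], [7]].
After inserting 3: P = [[1, 3], [5], [7]].
After inserting 8: P = [[1, 3, 8], [5], [7]].
After inserting 6: P = [[1, 3, 6], [5, 8], [7]].
After inserting 2: P = [[1, 2, 6], [3, 8], [5], [7]].
After inserting 4: P = [[1, 2, 4], [3, 6], [5, 8], [7]].
After inserting 9: P = [[1, 2, 4, 9], [3, 6], [5, 8], [7]].

So P = [[1, 2, 4, 9], [3, 6], [5, 8], [7]], Q = [[1, 2, 5, 9], [3, 6], [4, 8], [7]].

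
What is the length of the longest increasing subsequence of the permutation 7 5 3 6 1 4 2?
2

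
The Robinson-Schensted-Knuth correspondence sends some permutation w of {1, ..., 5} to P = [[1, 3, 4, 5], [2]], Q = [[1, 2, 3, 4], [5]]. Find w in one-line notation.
Reverse the RSK construction: for i from n down to 1, find the cell of Q containing i, remove the entry at that cell from P, and reverse-bump it up through P; the value ejected from row 1 is w(i).

Step i=5: Q has 5 at row 2, column 1; remove 2 from row 2 of P and reverse-bump: 2 enters row 1 and ejects 1. So w(5) = 1. P is now [[2, 3, 4, 5]].
Step i=4: Q has 4 at row 1, column 4; remove that cell from P, ejecting 5. So w(4) = 5. P is now [[2, 3, 4]].
Step i=3: Q has 3 at row 1, column 3; remove that cell from P, ejecting 4. So w(3) = 4. P is now [[2, 3]].
Step i=2: Q has 2 at row 1, column 2; remove that cell from P, ejecting 3. So w(2) = 3. P is now [[2]].
Step i=1: Q has 1 at row 1, column 1; remove that cell from P, ejecting 2. So w(1) = 2. P is now [].

So w = 2 3 4 5 1.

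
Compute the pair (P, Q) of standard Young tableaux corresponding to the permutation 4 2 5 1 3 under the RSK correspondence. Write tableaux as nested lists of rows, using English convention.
Insert each entry of the permutation into P by Schensted row insertion, recording in Q the position of each new cell.

Insert 4: appended to row 1. P = [[4]], Q = [[1]].
Insert 2: 2 bumps 4 from row 1; 4 starts row 2. P = [[2], [4]], Q = [[1], [2]].
Insert 5: appended to row 1. P = [[2, 5], [4]], Q = [[1, 3], [2]].
Insert 1: 1 bumps 2 from row 1; 2 bumps 4 from row 2; 4 starts row 3. P = [[1, 5], [2], [4]], Q = [[1, 3], [2], [4]].
Insert 3: 3 bumps 5 from row 1; 5 appends to row 2. P = [[1, 3], [2, 5], [4]], Q = [[1, 3], [2, 5], [4]].

So P = [[1, 3], [2, 5], [4]], Q = [[1, 3], [2, 5], [4]].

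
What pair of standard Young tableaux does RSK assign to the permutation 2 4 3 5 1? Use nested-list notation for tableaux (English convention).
Insert each entry of the permutation into P by Schensted row insertion, recording in Q the position of each new cell.

After inserting 2: P = [[2]].
After inserting 4: P = [[2, 4]].
After inserting 3: P = [[2, 3], [4]].
After inserting 5: P = [[2, 3, 5], [4]].
After inserting 1: P = [[1, 3, 5], [2], [4]].

So P = [[1, 3, 5], [2], [4]], Q = [[1, 2, 4], [3], [5]].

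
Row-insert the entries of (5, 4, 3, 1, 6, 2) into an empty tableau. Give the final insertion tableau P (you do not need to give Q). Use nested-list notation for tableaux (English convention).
Insert 5: appended to row 1. P = [[5]].
Insert 4: 4 bumps 5 from row 1; 5 starts row 2. P = [[4], [5]].
Insert 3: 3 bumps 4 from row 1; 4 bumps 5 from row 2; 5 starts row 3. P = [[3], [4], [5]].
Insert 1: 1 bumps 3 from row 1; 3 bumps 4 from row 2; 4 bumps 5 from row 3; 5 starts row 4. P = [[1], [3], [4], [5]].
Insert 6: appended to row 1. P = [[1, 6], [3], [4], [5]].
Insert 2: 2 bumps 6 from row 1; 6 appends to row 2. P = [[1, 2], [3, 6], [4], [5]].

So P = [[1, 2], [3, 6], [4], [5]].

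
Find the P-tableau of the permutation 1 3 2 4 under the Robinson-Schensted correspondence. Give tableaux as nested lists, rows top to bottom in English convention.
Insert 1: appended to row 1. P = [[1]].
Insert 3: appended to row 1. P = [[1, 3]].
Insert 2: 2 bumps 3 from row 1; 3 starts row 2. P = [[1, 2], [3]].
Insert 4: appended to row 1. P = [[1, 2, 4], [3]].

So P = [[1, 2, 4], [3]].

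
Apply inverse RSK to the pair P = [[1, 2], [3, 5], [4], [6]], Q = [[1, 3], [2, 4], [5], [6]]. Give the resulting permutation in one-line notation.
Reverse the RSK construction: for i from n down to 1, find the cell of Q containing i, remove the entry at that cell from P, and reverse-bump it up through P; the value ejected from row 1 is w(i).

Step i=6: Q has 6 at row 4, column 1; remove 6 from row 4 of P and reverse-bump: 6 enters row 3 and ejects 4; 4 enters row 2 and ejects 3; 3 enters row 1 and ejects 2. So w(6) = 2. P is now [[1, 3], [4, 5], [6]].
Step i=5: Q has 5 at row 3, column 1; remove 6 from row 3 of P and reverse-bump: 6 enters row 2 and ejects 5; 5 enters row 1 and ejects 3. So w(5) = 3. P is now [[1, 5], [4, 6]].
Step i=4: Q has 4 at row 2, column 2; remove 6 from row 2 of P and reverse-bump: 6 enters row 1 and ejects 5. So w(4) = 5. P is now [[1, 6], [4]].
Step i=3: Q has 3 at row 1, column 2; remove that cell from P, ejecting 6. So w(3) = 6. P is now [[1], [4]].
Step i=2: Q has 2 at row 2, column 1; remove 4 from row 2 of P and reverse-bump: 4 enters row 1 and ejects 1. So w(2) = 1. P is now [[4]].
Step i=1: Q has 1 at row 1, column 1; remove that cell from P, ejecting 4. So w(1) = 4. P is now [].

So w = 4 1 6 5 3 2.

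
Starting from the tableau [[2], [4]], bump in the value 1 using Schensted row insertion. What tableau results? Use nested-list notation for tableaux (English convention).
In row 1, 1 replaces 2 (the leftmost entry greater than 1); 2 is bumped to row 2. In row 2, 2 replaces 4 (the leftmost entry greater than 2); 4 is bumped to row 3. 4 starts a new row 3. The new tableau is [[1], [2], [4]].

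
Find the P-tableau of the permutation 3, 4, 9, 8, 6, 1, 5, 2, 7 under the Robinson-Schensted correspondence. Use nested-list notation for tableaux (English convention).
P = [[1, 2, 5, 7], [3, 4], [6], [8], [9]]

Insert 3: appended to row 1. P = [[3]].
Insert 4: appended to row 1. P = [[3, 4]].
Insert 9: appended to row 1. P = [[3, 4, 9]].
Insert 8: 8 bumps 9 from row 1; 9 starts row 2. P = [[3, 4, 8], [9]].
Insert 6: 6 bumps 8 from row 1; 8 bumps 9 from row 2; 9 starts row 3. P = [[3, 4, 6], [8], [9]].
Insert 1: 1 bumps 3 from row 1; 3 bumps 8 from row 2; 8 bumps 9 from row 3; 9 starts row 4. P = [[1, 4, 6], [3], [8], [9]].
Insert 5: 5 bumps 6 from row 1; 6 appends to row 2. P = [[1, 4, 5], [3, 6], [8], [9]].
Insert 2: 2 bumps 4 from row 1; 4 bumps 6 from row 2; 6 bumps 8 from row 3; 8 bumps 9 from row 4; 9 starts row 5. P = [[1, 2, 5], [3, 4], [6], [8], [9]].
Insert 7: appended to row 1. P = [[1, 2, 5, 7], [3, 4], [6], [8], [9]].

So P = [[1, 2, 5, 7], [3, 4], [6], [8], [9]].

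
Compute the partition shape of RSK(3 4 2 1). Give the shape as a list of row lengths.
[2, 1, 1]

Row-insert each entry into an empty tableau.

After inserting 3: P = [[3]].
After inserting 4: P = [[3, 4]].
After inserting 2: P = [[2, 4], [3]].
After inserting 1: P = [[1, 4], [2], [3]].

The final insertion tableau P = [[1, 4], [2], [3]] has shape [2, 1, 1].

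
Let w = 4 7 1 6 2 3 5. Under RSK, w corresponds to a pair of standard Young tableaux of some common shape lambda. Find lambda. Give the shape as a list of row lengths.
Row-insert each entry into an empty tableau.

After inserting 4: P = [[4]].
After inserting 7: P = [[4, 7]].
After inserting 1: P = [[1, 7], [4]].
After inserting 6: P = [[1, 6], [4, 7]].
After inserting 2: P = [[1, 2], [4, 6], [7]].
After inserting 3: P = [[1, 2, 3], [4, 6], [7]].
After inserting 5: P = [[1, 2, 3, 5], [4, 6], [7]].

The final insertion tableau P = [[1, 2, 3, 5], [4, 6], [7]] has shape [4, 2, 1].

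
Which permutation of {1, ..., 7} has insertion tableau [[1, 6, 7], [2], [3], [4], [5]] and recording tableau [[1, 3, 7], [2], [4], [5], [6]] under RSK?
5 4 6 3 2 1 7

Reverse RSK: for i = n, n-1, ..., 1, locate i in Q, remove the corresponding corner cell from P, and reverse-bump its entry up through P; the value ejected from row 1 is w(i).

So w = 5 4 6 3 2 1 7.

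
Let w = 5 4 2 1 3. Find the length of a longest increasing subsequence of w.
2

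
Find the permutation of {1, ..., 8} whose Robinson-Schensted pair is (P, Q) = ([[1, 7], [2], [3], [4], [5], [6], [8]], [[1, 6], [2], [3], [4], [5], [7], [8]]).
Reverse the RSK construction: for i from n down to 1, find the cell of Q containing i, remove the entry at that cell from P, and reverse-bump it up through P; the value ejected from row 1 is w(i).

Step i=8: Q has 8 at row 7, column 1; remove 8 from row 7 of P and reverse-bump: 8 enters row 6 and ejects 6; 6 enters row 5 and ejects 5; 5 enters row 4 and ejects 4; 4 enters row 3 and ejects 3; 3 enters row 2 and ejects 2; 2 enters row 1 and ejects 1. So w(8) = 1. P is now [[2, 7], [3], [4], [5], [6], [8]].
Step i=7: Q has 7 at row 6, column 1; remove 8 from row 6 of P and reverse-bump: 8 enters row 5 and ejects 6; 6 enters row 4 and ejects 5; 5 enters row 3 and ejects 4; 4 enters row 2 and ejects 3; 3 enters row 1 and ejects 2. So w(7) = 2. P is now [[3, 7], [4], [5], [6], [8]].
Step i=6: Q has 6 at row 1, column 2; remove that cell from P, ejecting 7. So w(6) = 7. P is now [[3], [4], [5], [6], [8]].
Step i=5: Q has 5 at row 5, column 1; remove 8 from row 5 of P and reverse-bump: 8 enters row 4 and ejects 6; 6 enters row 3 and ejects 5; 5 enters row 2 and ejects 4; 4 enters row 1 and ejects 3. So w(5) = 3. P is now [[4], [5], [6], [8]].
Step i=4: Q has 4 at row 4, column 1; remove 8 from row 4 of P and reverse-bump: 8 enters row 3 and ejects 6; 6 enters row 2 and ejects 5; 5 enters row 1 and ejects 4. So w(4) = 4. P is now [[5], [6], [8]].
Step i=3: Q has 3 at row 3, column 1; remove 8 from row 3 of P and reverse-bump: 8 enters row 2 and ejects 6; 6 enters row 1 and ejects 5. So w(3) = 5. P is now [[6], [8]].
Step i=2: Q has 2 at row 2, column 1; remove 8 from row 2 of P and reverse-bump: 8 enters row 1 and ejects 6. So w(2) = 6. P is now [[8]].
Step i=1: Q has 1 at row 1, column 1; remove that cell from P, ejecting 8. So w(1) = 8. P is now [].

So w = 8 6 5 4 3 7 2 1.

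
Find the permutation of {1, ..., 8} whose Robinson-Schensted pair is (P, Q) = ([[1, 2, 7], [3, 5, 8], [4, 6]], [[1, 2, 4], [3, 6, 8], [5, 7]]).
Reverse the RSK construction: for i from n down to 1, find the cell of Q containing i, remove the entry at that cell from P, and reverse-bump it up through P; the value ejected from row 1 is w(i).

Step i=8: Q has 8 at row 2, column 3; remove 8 from row 2 of P and reverse-bump: 8 enters row 1 and ejects 7. So w(8) = 7. P is now [[1, 2, 8], [3, 5], [4, 6]].
Step i=7: Q has 7 at row 3, column 2; remove 6 from row 3 of P and reverse-bump: 6 enters row 2 and ejects 5; 5 enters row 1 and ejects 2. So w(7) = 2. P is now [[1, 5, 8], [3, 6], [4]].
Step i=6: Q has 6 at row 2, column 2; remove 6 from row 2 of P and reverse-bump: 6 enters row 1 and ejects 5. So w(6) = 5. P is now [[1, 6, 8], [3], [4]].
Step i=5: Q has 5 at row 3, column 1; remove 4 from row 3 of P and reverse-bump: 4 enters row 2 and ejects 3; 3 enters row 1 and ejects 1. So w(5) = 1. P is now [[3, 6, 8], [4]].
Step i=4: Q has 4 at row 1, column 3; remove that cell from P, ejecting 8. So w(4) = 8. P is now [[3, 6], [4]].
Step i=3: Q has 3 at row 2, column 1; remove 4 from row 2 of P and reverse-bump: 4 enters row 1 and ejects 3. So w(3) = 3. P is now [[4, 6]].
Step i=2: Q has 2 at row 1, column 2; remove that cell from P, ejecting 6. So w(2) = 6. P is now [[4]].
Step i=1: Q has 1 at row 1, column 1; remove that cell from P, ejecting 4. So w(1) = 4. P is now [].

So w = 4 6 3 8 1 5 2 7.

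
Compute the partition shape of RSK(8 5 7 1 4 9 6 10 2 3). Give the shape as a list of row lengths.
[4, 3, 2, 1]

Row-insert each entry into an empty tableau.

After inserting 8: P = [[8]].
After inserting 5: P = [[5], [8]].
After inserting 7: P = [[5, 7], [8]].
After inserting 1: P = [[1, 7], [5], [8]].
After inserting 4: P = [[1, 4], [5, 7], [8]].
After inserting 9: P = [[1, 4, 9], [5, 7], [8]].
After inserting 6: P = [[1, 4, 6], [5, 7, 9], [8]].
After inserting 10: P = [[1, 4, 6, 10], [5, 7, 9], [8]].
After inserting 2: P = [[1, 2, 6, 10], [4, 7, 9], [5], [8]].
After inserting 3: P = [[1, 2, 3, 10], [4, 6, 9], [5, 7], [8]].

The final insertion tableau P = [[1, 2, 3, 10], [4, 6, 9], [5, 7], [8]] has shape [4, 3, 2, 1].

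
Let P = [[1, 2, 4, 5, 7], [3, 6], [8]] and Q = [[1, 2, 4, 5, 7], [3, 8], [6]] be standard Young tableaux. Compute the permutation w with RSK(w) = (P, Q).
1 8 3 4 6 2 7 5

Reverse the RSK construction: for i from n down to 1, find the cell of Q containing i, remove the entry at that cell from P, and reverse-bump it up through P; the value ejected from row 1 is w(i).

Step i=8: Q has 8 at row 2, column 2; remove 6 from row 2 of P and reverse-bump: 6 enters row 1 and ejects 5. So w(8) = 5. P is now [[1, 2, 4, 6, 7], [3], [8]].
Step i=7: Q has 7 at row 1, column 5; remove that cell from P, ejecting 7. So w(7) = 7. P is now [[1, 2, 4, 6], [3], [8]].
Step i=6: Q has 6 at row 3, column 1; remove 8 from row 3 of P and reverse-bump: 8 enters row 2 and ejects 3; 3 enters row 1 and ejects 2. So w(6) = 2. P is now [[1, 3, 4, 6], [8]].
Step i=5: Q has 5 at row 1, column 4; remove that cell from P, ejecting 6. So w(5) = 6. P is now [[1, 3, 4], [8]].
Step i=4: Q has 4 at row 1, column 3; remove that cell from P, ejecting 4. So w(4) = 4. P is now [[1, 3], [8]].
Step i=3: Q has 3 at row 2, column 1; remove 8 from row 2 of P and reverse-bump: 8 enters row 1 and ejects 3. So w(3) = 3. P is now [[1, 8]].
Step i=2: Q has 2 at row 1, column 2; remove that cell from P, ejecting 8. So w(2) = 8. P is now [[1]].
Step i=1: Q has 1 at row 1, column 1; remove that cell from P, ejecting 1. So w(1) = 1. P is now [].

So w = 1 8 3 4 6 2 7 5.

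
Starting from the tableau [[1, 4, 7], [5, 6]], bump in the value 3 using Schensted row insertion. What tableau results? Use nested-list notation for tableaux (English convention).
In row 1, 3 replaces 4 (the leftmost entry greater than 3); 4 is bumped to row 2. In row 2, 4 replaces 5 (the leftmost entry greater than 4); 5 is bumped to row 3. 5 starts a new row 3. The new tableau is [[1, 3, 7], [4, 6], [5]].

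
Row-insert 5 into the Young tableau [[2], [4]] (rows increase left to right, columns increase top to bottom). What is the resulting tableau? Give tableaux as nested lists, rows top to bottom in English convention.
5 is larger than every entry of row 1, so it is appended to row 1. The new tableau is [[2, 5], [4]].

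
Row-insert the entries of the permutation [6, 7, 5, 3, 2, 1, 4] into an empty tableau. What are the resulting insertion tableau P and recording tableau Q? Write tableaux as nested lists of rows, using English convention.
Insert each entry of the permutation into P by Schensted row insertion, recording in Q the position of each new cell.

Insert 6: appended to row 1. P = [[6]], Q = [[1]].
Insert 7: appended to row 1. P = [[6, 7]], Q = [[1, 2]].
Insert 5: 5 bumps 6 from row 1; 6 starts row 2. P = [[5, 7], [6]], Q = [[1, 2], [3]].
Insert 3: 3 bumps 5 from row 1; 5 bumps 6 from row 2; 6 starts row 3. P = [[3, 7], [5], [6]], Q = [[1, 2], [3], [4]].
Insert 2: 2 bumps 3 from row 1; 3 bumps 5 from row 2; 5 bumps 6 from row 3; 6 starts row 4. P = [[2, 7], [3], [5], [6]], Q = [[1, 2], [3], [4], [5]].
Insert 1: 1 bumps 2 from row 1; 2 bumps 3 from row 2; 3 bumps 5 from row 3; 5 bumps 6 from row 4; 6 starts row 5. P = [[1, 7], [2], [3], [5], [6]], Q = [[1, 2], [3], [4], [5], [6]].
Insert 4: 4 bumps 7 from row 1; 7 appends to row 2. P = [[1, 4], [2, 7], [3], [5], [6]], Q = [[1, 2], [3, 7], [4], [5], [6]].

So P = [[1, 4], [2, 7], [3], [5], [6]], Q = [[1, 2], [3, 7], [4], [5], [6]].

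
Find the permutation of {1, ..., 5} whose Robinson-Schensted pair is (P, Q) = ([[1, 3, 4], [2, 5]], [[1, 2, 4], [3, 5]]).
2 3 1 5 4

Reverse the RSK construction: for i from n down to 1, find the cell of Q containing i, remove the entry at that cell from P, and reverse-bump it up through P; the value ejected from row 1 is w(i).

Step i=5: Q has 5 at row 2, column 2; remove 5 from row 2 of P and reverse-bump: 5 enters row 1 and ejects 4. So w(5) = 4. P is now [[1, 3, 5], [2]].
Step i=4: Q has 4 at row 1, column 3; remove that cell from P, ejecting 5. So w(4) = 5. P is now [[1, 3], [2]].
Step i=3: Q has 3 at row 2, column 1; remove 2 from row 2 of P and reverse-bump: 2 enters row 1 and ejects 1. So w(3) = 1. P is now [[2, 3]].
Step i=2: Q has 2 at row 1, column 2; remove that cell from P, ejecting 3. So w(2) = 3. P is now [[2]].
Step i=1: Q has 1 at row 1, column 1; remove that cell from P, ejecting 2. So w(1) = 2. P is now [].

So w = 2 3 1 5 4.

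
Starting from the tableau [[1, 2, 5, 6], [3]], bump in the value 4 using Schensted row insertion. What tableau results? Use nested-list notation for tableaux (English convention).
In row 1, 4 replaces 5 (the leftmost entry greater than 4); 5 is bumped to row 2. 5 is appended to row 2. The new tableau is [[1, 2, 4, 6], [3, 5]].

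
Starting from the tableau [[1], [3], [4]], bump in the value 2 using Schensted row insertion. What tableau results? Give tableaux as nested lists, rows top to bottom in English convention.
[[1, 2], [3], [4]]

2 is larger than every entry of row 1, so it is appended to row 1. The new tableau is [[1, 2], [3], [4]].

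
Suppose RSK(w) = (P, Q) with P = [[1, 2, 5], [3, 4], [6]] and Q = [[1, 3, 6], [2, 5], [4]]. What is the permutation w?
Reverse the RSK construction: for i from n down to 1, find the cell of Q containing i, remove the entry at that cell from P, and reverse-bump it up through P; the value ejected from row 1 is w(i).

Step i=6: Q has 6 at row 1, column 3; remove that cell from P, ejecting 5. So w(6) = 5. P is now [[1, 2], [3, 4], [6]].
Step i=5: Q has 5 at row 2, column 2; remove 4 from row 2 of P and reverse-bump: 4 enters row 1 and ejects 2. So w(5) = 2. P is now [[1, 4], [3], [6]].
Step i=4: Q has 4 at row 3, column 1; remove 6 from row 3 of P and reverse-bump: 6 enters row 2 and ejects 3; 3 enters row 1 and ejects 1. So w(4) = 1. P is now [[3, 4], [6]].
Step i=3: Q has 3 at row 1, column 2; remove that cell from P, ejecting 4. So w(3) = 4. P is now [[3], [6]].
Step i=2: Q has 2 at row 2, column 1; remove 6 from row 2 of P and reverse-bump: 6 enters row 1 and ejects 3. So w(2) = 3. P is now [[6]].
Step i=1: Q has 1 at row 1, column 1; remove that cell from P, ejecting 6. So w(1) = 6. P is now [].

So w = 6 3 4 1 2 5.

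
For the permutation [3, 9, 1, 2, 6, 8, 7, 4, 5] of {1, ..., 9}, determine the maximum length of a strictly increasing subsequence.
4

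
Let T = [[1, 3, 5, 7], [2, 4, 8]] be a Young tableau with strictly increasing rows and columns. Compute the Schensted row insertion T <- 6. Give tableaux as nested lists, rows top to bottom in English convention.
[[1, 3, 5, 6], [2, 4, 7], [8]]

In row 1, 6 replaces 7 (the leftmost entry greater than 6); 7 is bumped to row 2. In row 2, 7 replaces 8 (the leftmost entry greater than 7); 8 is bumped to row 3. 8 starts a new row 3. The new tableau is [[1, 3, 5, 6], [2, 4, 7], [8]].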